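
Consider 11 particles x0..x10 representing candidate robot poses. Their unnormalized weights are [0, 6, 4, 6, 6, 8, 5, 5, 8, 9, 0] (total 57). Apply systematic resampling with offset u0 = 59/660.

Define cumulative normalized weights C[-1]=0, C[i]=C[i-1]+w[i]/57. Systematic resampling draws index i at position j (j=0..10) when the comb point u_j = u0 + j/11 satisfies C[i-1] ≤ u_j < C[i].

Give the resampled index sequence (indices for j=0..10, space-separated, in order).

C = [0, 2/19, 10/57, 16/57, 22/57, 10/19, 35/57, 40/57, 16/19, 1, 1]
j=0: u_0=59/660 ∈ [0, 2/19) → index 1
j=1: u_1=119/660 ∈ [10/57, 16/57) → index 3
j=2: u_2=179/660 ∈ [10/57, 16/57) → index 3
j=3: u_3=239/660 ∈ [16/57, 22/57) → index 4
j=4: u_4=299/660 ∈ [22/57, 10/19) → index 5
j=5: u_5=359/660 ∈ [10/19, 35/57) → index 6
j=6: u_6=419/660 ∈ [35/57, 40/57) → index 7
j=7: u_7=479/660 ∈ [40/57, 16/19) → index 8
j=8: u_8=49/60 ∈ [40/57, 16/19) → index 8
j=9: u_9=599/660 ∈ [16/19, 1) → index 9
j=10: u_10=659/660 ∈ [16/19, 1) → index 9

1 3 3 4 5 6 7 8 8 9 9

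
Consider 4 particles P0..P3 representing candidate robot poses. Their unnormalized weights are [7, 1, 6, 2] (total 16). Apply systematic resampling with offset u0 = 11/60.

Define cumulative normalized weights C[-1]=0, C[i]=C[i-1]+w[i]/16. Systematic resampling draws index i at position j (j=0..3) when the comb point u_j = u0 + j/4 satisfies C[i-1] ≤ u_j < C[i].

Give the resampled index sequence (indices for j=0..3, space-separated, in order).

0 0 2 3

C = [7/16, 1/2, 7/8, 1]
j=0: u_0=11/60 ∈ [0, 7/16) → index 0
j=1: u_1=13/30 ∈ [0, 7/16) → index 0
j=2: u_2=41/60 ∈ [1/2, 7/8) → index 2
j=3: u_3=14/15 ∈ [7/8, 1) → index 3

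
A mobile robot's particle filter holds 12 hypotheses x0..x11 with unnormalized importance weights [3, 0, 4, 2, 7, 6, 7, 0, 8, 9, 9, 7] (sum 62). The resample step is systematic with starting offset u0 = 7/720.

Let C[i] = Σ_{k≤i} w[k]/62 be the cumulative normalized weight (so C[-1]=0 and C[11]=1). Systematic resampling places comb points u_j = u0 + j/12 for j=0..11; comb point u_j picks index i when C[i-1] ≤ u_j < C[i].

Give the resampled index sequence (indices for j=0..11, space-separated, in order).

C = [3/62, 3/62, 7/62, 9/62, 8/31, 11/31, 29/62, 29/62, 37/62, 23/31, 55/62, 1]
j=0: u_0=7/720 ∈ [0, 3/62) → index 0
j=1: u_1=67/720 ∈ [3/62, 7/62) → index 2
j=2: u_2=127/720 ∈ [9/62, 8/31) → index 4
j=3: u_3=187/720 ∈ [8/31, 11/31) → index 5
j=4: u_4=247/720 ∈ [8/31, 11/31) → index 5
j=5: u_5=307/720 ∈ [11/31, 29/62) → index 6
j=6: u_6=367/720 ∈ [29/62, 37/62) → index 8
j=7: u_7=427/720 ∈ [29/62, 37/62) → index 8
j=8: u_8=487/720 ∈ [37/62, 23/31) → index 9
j=9: u_9=547/720 ∈ [23/31, 55/62) → index 10
j=10: u_10=607/720 ∈ [23/31, 55/62) → index 10
j=11: u_11=667/720 ∈ [55/62, 1) → index 11

0 2 4 5 5 6 8 8 9 10 10 11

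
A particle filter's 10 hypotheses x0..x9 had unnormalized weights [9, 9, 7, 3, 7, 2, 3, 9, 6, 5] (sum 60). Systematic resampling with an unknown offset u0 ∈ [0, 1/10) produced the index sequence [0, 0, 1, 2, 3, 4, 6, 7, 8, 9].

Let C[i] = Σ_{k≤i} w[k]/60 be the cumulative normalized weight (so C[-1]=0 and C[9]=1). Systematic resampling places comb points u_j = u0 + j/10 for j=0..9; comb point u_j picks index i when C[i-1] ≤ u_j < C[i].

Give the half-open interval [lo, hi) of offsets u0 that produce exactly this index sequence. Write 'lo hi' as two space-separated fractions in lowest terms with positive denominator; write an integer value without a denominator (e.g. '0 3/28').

C = [3/20, 3/10, 5/12, 7/15, 7/12, 37/60, 2/3, 49/60, 11/12, 1]
j=0 picked index 0: u0 ∈ [0, 3/20)
j=1 picked index 0: u0 ∈ [-1/10, 1/20)
j=2 picked index 1: u0 ∈ [-1/20, 1/10)
j=3 picked index 2: u0 ∈ [0, 7/60)
j=4 picked index 3: u0 ∈ [1/60, 1/15)
j=5 picked index 4: u0 ∈ [-1/30, 1/12)
j=6 picked index 6: u0 ∈ [1/60, 1/15)
j=7 picked index 7: u0 ∈ [-1/30, 7/60)
j=8 picked index 8: u0 ∈ [1/60, 7/60)
j=9 picked index 9: u0 ∈ [1/60, 1/10)
intersection: [1/60, 1/20)

1/60 1/20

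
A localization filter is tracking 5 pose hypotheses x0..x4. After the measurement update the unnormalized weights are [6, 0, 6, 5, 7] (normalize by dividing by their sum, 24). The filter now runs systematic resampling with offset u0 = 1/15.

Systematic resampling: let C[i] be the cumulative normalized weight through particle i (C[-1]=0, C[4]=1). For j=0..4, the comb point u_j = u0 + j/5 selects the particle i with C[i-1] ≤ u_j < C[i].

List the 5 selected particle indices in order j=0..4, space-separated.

0 2 2 3 4

C = [1/4, 1/4, 1/2, 17/24, 1]
j=0: u_0=1/15 ∈ [0, 1/4) → index 0
j=1: u_1=4/15 ∈ [1/4, 1/2) → index 2
j=2: u_2=7/15 ∈ [1/4, 1/2) → index 2
j=3: u_3=2/3 ∈ [1/2, 17/24) → index 3
j=4: u_4=13/15 ∈ [17/24, 1) → index 4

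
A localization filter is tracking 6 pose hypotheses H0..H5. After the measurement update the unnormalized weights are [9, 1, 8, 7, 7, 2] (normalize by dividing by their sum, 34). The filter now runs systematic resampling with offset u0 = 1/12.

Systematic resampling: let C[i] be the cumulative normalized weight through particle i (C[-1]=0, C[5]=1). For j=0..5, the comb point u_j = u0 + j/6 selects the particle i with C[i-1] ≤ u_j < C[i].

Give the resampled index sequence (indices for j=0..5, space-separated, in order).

0 0 2 3 4 4

C = [9/34, 5/17, 9/17, 25/34, 16/17, 1]
j=0: u_0=1/12 ∈ [0, 9/34) → index 0
j=1: u_1=1/4 ∈ [0, 9/34) → index 0
j=2: u_2=5/12 ∈ [5/17, 9/17) → index 2
j=3: u_3=7/12 ∈ [9/17, 25/34) → index 3
j=4: u_4=3/4 ∈ [25/34, 16/17) → index 4
j=5: u_5=11/12 ∈ [25/34, 16/17) → index 4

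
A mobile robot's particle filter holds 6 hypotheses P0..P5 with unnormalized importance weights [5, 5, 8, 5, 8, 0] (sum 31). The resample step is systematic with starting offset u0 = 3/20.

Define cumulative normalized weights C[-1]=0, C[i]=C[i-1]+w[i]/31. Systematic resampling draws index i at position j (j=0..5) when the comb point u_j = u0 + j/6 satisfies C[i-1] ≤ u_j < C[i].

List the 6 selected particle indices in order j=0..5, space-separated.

0 1 2 3 4 4

C = [5/31, 10/31, 18/31, 23/31, 1, 1]
j=0: u_0=3/20 ∈ [0, 5/31) → index 0
j=1: u_1=19/60 ∈ [5/31, 10/31) → index 1
j=2: u_2=29/60 ∈ [10/31, 18/31) → index 2
j=3: u_3=13/20 ∈ [18/31, 23/31) → index 3
j=4: u_4=49/60 ∈ [23/31, 1) → index 4
j=5: u_5=59/60 ∈ [23/31, 1) → index 4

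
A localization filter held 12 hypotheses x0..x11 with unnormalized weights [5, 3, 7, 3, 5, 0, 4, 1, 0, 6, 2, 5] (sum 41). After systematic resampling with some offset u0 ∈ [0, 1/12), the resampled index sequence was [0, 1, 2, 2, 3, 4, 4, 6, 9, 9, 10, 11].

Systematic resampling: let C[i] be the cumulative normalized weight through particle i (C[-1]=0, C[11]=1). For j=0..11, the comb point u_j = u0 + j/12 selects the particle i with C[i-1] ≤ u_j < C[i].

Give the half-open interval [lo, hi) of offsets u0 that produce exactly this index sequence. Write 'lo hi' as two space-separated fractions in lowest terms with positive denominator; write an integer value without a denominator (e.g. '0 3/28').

19/492 11/246

C = [5/41, 8/41, 15/41, 18/41, 23/41, 23/41, 27/41, 28/41, 28/41, 34/41, 36/41, 1]
j=0 picked index 0: u0 ∈ [0, 5/41)
j=1 picked index 1: u0 ∈ [19/492, 55/492)
j=2 picked index 2: u0 ∈ [7/246, 49/246)
j=3 picked index 2: u0 ∈ [-9/164, 19/164)
j=4 picked index 3: u0 ∈ [4/123, 13/123)
j=5 picked index 4: u0 ∈ [11/492, 71/492)
j=6 picked index 4: u0 ∈ [-5/82, 5/82)
j=7 picked index 6: u0 ∈ [-11/492, 37/492)
j=8 picked index 9: u0 ∈ [2/123, 20/123)
j=9 picked index 9: u0 ∈ [-11/164, 13/164)
j=10 picked index 10: u0 ∈ [-1/246, 11/246)
j=11 picked index 11: u0 ∈ [-19/492, 1/12)
intersection: [19/492, 11/246)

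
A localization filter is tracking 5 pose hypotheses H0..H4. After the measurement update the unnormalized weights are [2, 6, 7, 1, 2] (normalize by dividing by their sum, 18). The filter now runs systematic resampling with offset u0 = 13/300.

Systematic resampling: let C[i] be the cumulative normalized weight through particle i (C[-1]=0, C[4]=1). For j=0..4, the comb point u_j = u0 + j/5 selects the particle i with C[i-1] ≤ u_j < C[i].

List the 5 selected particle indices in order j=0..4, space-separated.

C = [1/9, 4/9, 5/6, 8/9, 1]
j=0: u_0=13/300 ∈ [0, 1/9) → index 0
j=1: u_1=73/300 ∈ [1/9, 4/9) → index 1
j=2: u_2=133/300 ∈ [1/9, 4/9) → index 1
j=3: u_3=193/300 ∈ [4/9, 5/6) → index 2
j=4: u_4=253/300 ∈ [5/6, 8/9) → index 3

0 1 1 2 3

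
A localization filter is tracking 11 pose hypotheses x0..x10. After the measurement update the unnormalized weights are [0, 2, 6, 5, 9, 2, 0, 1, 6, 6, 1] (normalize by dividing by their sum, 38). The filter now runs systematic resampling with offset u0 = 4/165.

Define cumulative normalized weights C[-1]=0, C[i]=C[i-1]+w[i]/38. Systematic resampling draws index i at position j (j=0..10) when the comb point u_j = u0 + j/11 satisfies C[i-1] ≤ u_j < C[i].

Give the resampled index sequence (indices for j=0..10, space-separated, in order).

1 2 2 3 4 4 4 8 8 9 9

C = [0, 1/19, 4/19, 13/38, 11/19, 12/19, 12/19, 25/38, 31/38, 37/38, 1]
j=0: u_0=4/165 ∈ [0, 1/19) → index 1
j=1: u_1=19/165 ∈ [1/19, 4/19) → index 2
j=2: u_2=34/165 ∈ [1/19, 4/19) → index 2
j=3: u_3=49/165 ∈ [4/19, 13/38) → index 3
j=4: u_4=64/165 ∈ [13/38, 11/19) → index 4
j=5: u_5=79/165 ∈ [13/38, 11/19) → index 4
j=6: u_6=94/165 ∈ [13/38, 11/19) → index 4
j=7: u_7=109/165 ∈ [25/38, 31/38) → index 8
j=8: u_8=124/165 ∈ [25/38, 31/38) → index 8
j=9: u_9=139/165 ∈ [31/38, 37/38) → index 9
j=10: u_10=14/15 ∈ [31/38, 37/38) → index 9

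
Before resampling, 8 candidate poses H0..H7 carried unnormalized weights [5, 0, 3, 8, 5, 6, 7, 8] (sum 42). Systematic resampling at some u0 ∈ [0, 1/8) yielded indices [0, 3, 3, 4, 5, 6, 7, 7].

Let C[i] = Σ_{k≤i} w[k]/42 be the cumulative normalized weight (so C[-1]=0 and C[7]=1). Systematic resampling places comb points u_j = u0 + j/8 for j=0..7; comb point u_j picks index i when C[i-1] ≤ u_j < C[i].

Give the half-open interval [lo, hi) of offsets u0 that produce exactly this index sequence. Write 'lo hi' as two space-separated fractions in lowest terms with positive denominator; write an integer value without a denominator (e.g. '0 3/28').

11/168 5/42

C = [5/42, 5/42, 4/21, 8/21, 1/2, 9/14, 17/21, 1]
j=0 picked index 0: u0 ∈ [0, 5/42)
j=1 picked index 3: u0 ∈ [11/168, 43/168)
j=2 picked index 3: u0 ∈ [-5/84, 11/84)
j=3 picked index 4: u0 ∈ [1/168, 1/8)
j=4 picked index 5: u0 ∈ [0, 1/7)
j=5 picked index 6: u0 ∈ [1/56, 31/168)
j=6 picked index 7: u0 ∈ [5/84, 1/4)
j=7 picked index 7: u0 ∈ [-11/168, 1/8)
intersection: [11/168, 5/42)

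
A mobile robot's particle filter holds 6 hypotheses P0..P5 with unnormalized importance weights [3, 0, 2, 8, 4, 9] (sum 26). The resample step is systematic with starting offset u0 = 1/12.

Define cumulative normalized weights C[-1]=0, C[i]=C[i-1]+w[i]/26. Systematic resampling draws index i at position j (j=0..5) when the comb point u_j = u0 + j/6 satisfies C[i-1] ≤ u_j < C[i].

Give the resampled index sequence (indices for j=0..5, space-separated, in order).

C = [3/26, 3/26, 5/26, 1/2, 17/26, 1]
j=0: u_0=1/12 ∈ [0, 3/26) → index 0
j=1: u_1=1/4 ∈ [5/26, 1/2) → index 3
j=2: u_2=5/12 ∈ [5/26, 1/2) → index 3
j=3: u_3=7/12 ∈ [1/2, 17/26) → index 4
j=4: u_4=3/4 ∈ [17/26, 1) → index 5
j=5: u_5=11/12 ∈ [17/26, 1) → index 5

0 3 3 4 5 5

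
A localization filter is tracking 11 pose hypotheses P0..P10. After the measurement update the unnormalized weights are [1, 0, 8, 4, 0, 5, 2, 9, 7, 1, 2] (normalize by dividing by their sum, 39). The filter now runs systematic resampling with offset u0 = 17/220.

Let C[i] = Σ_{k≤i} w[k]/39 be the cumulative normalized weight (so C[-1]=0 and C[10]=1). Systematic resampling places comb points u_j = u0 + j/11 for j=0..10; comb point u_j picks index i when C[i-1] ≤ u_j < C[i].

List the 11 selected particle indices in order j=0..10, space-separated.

2 2 3 5 5 7 7 7 8 8 10

C = [1/39, 1/39, 3/13, 1/3, 1/3, 6/13, 20/39, 29/39, 12/13, 37/39, 1]
j=0: u_0=17/220 ∈ [1/39, 3/13) → index 2
j=1: u_1=37/220 ∈ [1/39, 3/13) → index 2
j=2: u_2=57/220 ∈ [3/13, 1/3) → index 3
j=3: u_3=7/20 ∈ [1/3, 6/13) → index 5
j=4: u_4=97/220 ∈ [1/3, 6/13) → index 5
j=5: u_5=117/220 ∈ [20/39, 29/39) → index 7
j=6: u_6=137/220 ∈ [20/39, 29/39) → index 7
j=7: u_7=157/220 ∈ [20/39, 29/39) → index 7
j=8: u_8=177/220 ∈ [29/39, 12/13) → index 8
j=9: u_9=197/220 ∈ [29/39, 12/13) → index 8
j=10: u_10=217/220 ∈ [37/39, 1) → index 10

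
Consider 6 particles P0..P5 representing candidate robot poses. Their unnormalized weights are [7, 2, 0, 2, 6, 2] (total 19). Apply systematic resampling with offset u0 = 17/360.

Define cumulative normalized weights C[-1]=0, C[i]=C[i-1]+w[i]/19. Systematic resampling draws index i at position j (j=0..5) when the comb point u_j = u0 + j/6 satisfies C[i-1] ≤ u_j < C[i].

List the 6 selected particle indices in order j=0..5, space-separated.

C = [7/19, 9/19, 9/19, 11/19, 17/19, 1]
j=0: u_0=17/360 ∈ [0, 7/19) → index 0
j=1: u_1=77/360 ∈ [0, 7/19) → index 0
j=2: u_2=137/360 ∈ [7/19, 9/19) → index 1
j=3: u_3=197/360 ∈ [9/19, 11/19) → index 3
j=4: u_4=257/360 ∈ [11/19, 17/19) → index 4
j=5: u_5=317/360 ∈ [11/19, 17/19) → index 4

0 0 1 3 4 4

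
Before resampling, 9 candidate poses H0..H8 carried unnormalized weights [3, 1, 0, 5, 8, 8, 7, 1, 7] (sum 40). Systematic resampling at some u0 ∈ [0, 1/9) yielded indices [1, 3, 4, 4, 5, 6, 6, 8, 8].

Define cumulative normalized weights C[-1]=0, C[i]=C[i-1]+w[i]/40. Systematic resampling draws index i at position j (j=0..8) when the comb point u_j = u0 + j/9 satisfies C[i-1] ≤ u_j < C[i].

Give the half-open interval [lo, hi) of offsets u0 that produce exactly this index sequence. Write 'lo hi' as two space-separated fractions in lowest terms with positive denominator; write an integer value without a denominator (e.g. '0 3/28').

C = [3/40, 1/10, 1/10, 9/40, 17/40, 5/8, 4/5, 33/40, 1]
j=0 picked index 1: u0 ∈ [3/40, 1/10)
j=1 picked index 3: u0 ∈ [-1/90, 41/360)
j=2 picked index 4: u0 ∈ [1/360, 73/360)
j=3 picked index 4: u0 ∈ [-13/120, 11/120)
j=4 picked index 5: u0 ∈ [-7/360, 13/72)
j=5 picked index 6: u0 ∈ [5/72, 11/45)
j=6 picked index 6: u0 ∈ [-1/24, 2/15)
j=7 picked index 8: u0 ∈ [17/360, 2/9)
j=8 picked index 8: u0 ∈ [-23/360, 1/9)
intersection: [3/40, 11/120)

3/40 11/120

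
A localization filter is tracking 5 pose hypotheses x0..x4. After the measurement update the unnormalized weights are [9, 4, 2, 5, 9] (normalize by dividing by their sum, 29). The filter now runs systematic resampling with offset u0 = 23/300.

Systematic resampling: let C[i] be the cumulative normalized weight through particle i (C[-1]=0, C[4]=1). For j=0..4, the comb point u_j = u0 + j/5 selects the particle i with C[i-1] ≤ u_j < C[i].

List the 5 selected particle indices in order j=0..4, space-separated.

0 0 2 3 4

C = [9/29, 13/29, 15/29, 20/29, 1]
j=0: u_0=23/300 ∈ [0, 9/29) → index 0
j=1: u_1=83/300 ∈ [0, 9/29) → index 0
j=2: u_2=143/300 ∈ [13/29, 15/29) → index 2
j=3: u_3=203/300 ∈ [15/29, 20/29) → index 3
j=4: u_4=263/300 ∈ [20/29, 1) → index 4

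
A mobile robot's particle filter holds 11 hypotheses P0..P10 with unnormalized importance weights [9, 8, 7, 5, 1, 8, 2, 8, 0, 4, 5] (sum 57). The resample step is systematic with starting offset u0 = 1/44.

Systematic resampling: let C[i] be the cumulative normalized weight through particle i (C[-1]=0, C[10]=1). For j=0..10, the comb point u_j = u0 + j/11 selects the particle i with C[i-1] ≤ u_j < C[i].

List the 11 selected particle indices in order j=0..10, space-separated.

0 0 1 1 2 3 5 5 7 7 10

C = [3/19, 17/57, 8/19, 29/57, 10/19, 2/3, 40/57, 16/19, 16/19, 52/57, 1]
j=0: u_0=1/44 ∈ [0, 3/19) → index 0
j=1: u_1=5/44 ∈ [0, 3/19) → index 0
j=2: u_2=9/44 ∈ [3/19, 17/57) → index 1
j=3: u_3=13/44 ∈ [3/19, 17/57) → index 1
j=4: u_4=17/44 ∈ [17/57, 8/19) → index 2
j=5: u_5=21/44 ∈ [8/19, 29/57) → index 3
j=6: u_6=25/44 ∈ [10/19, 2/3) → index 5
j=7: u_7=29/44 ∈ [10/19, 2/3) → index 5
j=8: u_8=3/4 ∈ [40/57, 16/19) → index 7
j=9: u_9=37/44 ∈ [40/57, 16/19) → index 7
j=10: u_10=41/44 ∈ [52/57, 1) → index 10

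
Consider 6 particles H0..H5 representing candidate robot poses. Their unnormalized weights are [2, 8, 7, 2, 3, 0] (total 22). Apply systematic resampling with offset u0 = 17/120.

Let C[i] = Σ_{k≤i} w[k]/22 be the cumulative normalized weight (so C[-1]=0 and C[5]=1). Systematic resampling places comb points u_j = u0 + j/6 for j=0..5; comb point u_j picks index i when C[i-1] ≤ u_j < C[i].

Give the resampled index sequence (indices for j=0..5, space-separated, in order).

1 1 2 2 3 4

C = [1/11, 5/11, 17/22, 19/22, 1, 1]
j=0: u_0=17/120 ∈ [1/11, 5/11) → index 1
j=1: u_1=37/120 ∈ [1/11, 5/11) → index 1
j=2: u_2=19/40 ∈ [5/11, 17/22) → index 2
j=3: u_3=77/120 ∈ [5/11, 17/22) → index 2
j=4: u_4=97/120 ∈ [17/22, 19/22) → index 3
j=5: u_5=39/40 ∈ [19/22, 1) → index 4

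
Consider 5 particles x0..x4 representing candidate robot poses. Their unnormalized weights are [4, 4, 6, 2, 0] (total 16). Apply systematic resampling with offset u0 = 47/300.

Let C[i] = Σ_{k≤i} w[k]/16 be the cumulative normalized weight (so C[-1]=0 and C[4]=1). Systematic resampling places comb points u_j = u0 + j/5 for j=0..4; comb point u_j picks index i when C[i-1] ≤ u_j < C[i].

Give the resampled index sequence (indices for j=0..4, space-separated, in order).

C = [1/4, 1/2, 7/8, 1, 1]
j=0: u_0=47/300 ∈ [0, 1/4) → index 0
j=1: u_1=107/300 ∈ [1/4, 1/2) → index 1
j=2: u_2=167/300 ∈ [1/2, 7/8) → index 2
j=3: u_3=227/300 ∈ [1/2, 7/8) → index 2
j=4: u_4=287/300 ∈ [7/8, 1) → index 3

0 1 2 2 3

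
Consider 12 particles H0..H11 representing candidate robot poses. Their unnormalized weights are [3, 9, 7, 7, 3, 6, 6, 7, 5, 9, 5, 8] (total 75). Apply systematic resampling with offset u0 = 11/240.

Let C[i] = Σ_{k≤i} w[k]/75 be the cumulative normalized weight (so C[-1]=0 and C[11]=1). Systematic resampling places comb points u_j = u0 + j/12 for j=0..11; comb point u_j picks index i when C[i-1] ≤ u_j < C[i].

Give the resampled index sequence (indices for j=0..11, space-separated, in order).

1 1 2 3 4 5 6 7 9 9 10 11

C = [1/25, 4/25, 19/75, 26/75, 29/75, 7/15, 41/75, 16/25, 53/75, 62/75, 67/75, 1]
j=0: u_0=11/240 ∈ [1/25, 4/25) → index 1
j=1: u_1=31/240 ∈ [1/25, 4/25) → index 1
j=2: u_2=17/80 ∈ [4/25, 19/75) → index 2
j=3: u_3=71/240 ∈ [19/75, 26/75) → index 3
j=4: u_4=91/240 ∈ [26/75, 29/75) → index 4
j=5: u_5=37/80 ∈ [29/75, 7/15) → index 5
j=6: u_6=131/240 ∈ [7/15, 41/75) → index 6
j=7: u_7=151/240 ∈ [41/75, 16/25) → index 7
j=8: u_8=57/80 ∈ [53/75, 62/75) → index 9
j=9: u_9=191/240 ∈ [53/75, 62/75) → index 9
j=10: u_10=211/240 ∈ [62/75, 67/75) → index 10
j=11: u_11=77/80 ∈ [67/75, 1) → index 11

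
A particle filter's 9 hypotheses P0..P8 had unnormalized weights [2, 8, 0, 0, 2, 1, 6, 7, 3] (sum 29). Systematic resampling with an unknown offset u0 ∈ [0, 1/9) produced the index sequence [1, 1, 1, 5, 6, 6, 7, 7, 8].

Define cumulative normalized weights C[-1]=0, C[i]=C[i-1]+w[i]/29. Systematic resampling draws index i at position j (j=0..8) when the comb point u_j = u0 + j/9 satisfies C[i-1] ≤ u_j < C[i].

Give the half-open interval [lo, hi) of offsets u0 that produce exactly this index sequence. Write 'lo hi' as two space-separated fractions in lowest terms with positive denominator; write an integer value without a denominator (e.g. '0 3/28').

7/87 26/261

C = [2/29, 10/29, 10/29, 10/29, 12/29, 13/29, 19/29, 26/29, 1]
j=0 picked index 1: u0 ∈ [2/29, 10/29)
j=1 picked index 1: u0 ∈ [-11/261, 61/261)
j=2 picked index 1: u0 ∈ [-40/261, 32/261)
j=3 picked index 5: u0 ∈ [7/87, 10/87)
j=4 picked index 6: u0 ∈ [1/261, 55/261)
j=5 picked index 6: u0 ∈ [-28/261, 26/261)
j=6 picked index 7: u0 ∈ [-1/87, 20/87)
j=7 picked index 7: u0 ∈ [-32/261, 31/261)
j=8 picked index 8: u0 ∈ [2/261, 1/9)
intersection: [7/87, 26/261)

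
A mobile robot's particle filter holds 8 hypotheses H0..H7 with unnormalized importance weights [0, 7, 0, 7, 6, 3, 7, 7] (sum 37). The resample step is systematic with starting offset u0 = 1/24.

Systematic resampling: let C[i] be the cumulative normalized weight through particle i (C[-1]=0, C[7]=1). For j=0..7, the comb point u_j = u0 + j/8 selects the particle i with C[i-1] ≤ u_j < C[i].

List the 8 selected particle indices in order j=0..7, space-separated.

C = [0, 7/37, 7/37, 14/37, 20/37, 23/37, 30/37, 1]
j=0: u_0=1/24 ∈ [0, 7/37) → index 1
j=1: u_1=1/6 ∈ [0, 7/37) → index 1
j=2: u_2=7/24 ∈ [7/37, 14/37) → index 3
j=3: u_3=5/12 ∈ [14/37, 20/37) → index 4
j=4: u_4=13/24 ∈ [20/37, 23/37) → index 5
j=5: u_5=2/3 ∈ [23/37, 30/37) → index 6
j=6: u_6=19/24 ∈ [23/37, 30/37) → index 6
j=7: u_7=11/12 ∈ [30/37, 1) → index 7

1 1 3 4 5 6 6 7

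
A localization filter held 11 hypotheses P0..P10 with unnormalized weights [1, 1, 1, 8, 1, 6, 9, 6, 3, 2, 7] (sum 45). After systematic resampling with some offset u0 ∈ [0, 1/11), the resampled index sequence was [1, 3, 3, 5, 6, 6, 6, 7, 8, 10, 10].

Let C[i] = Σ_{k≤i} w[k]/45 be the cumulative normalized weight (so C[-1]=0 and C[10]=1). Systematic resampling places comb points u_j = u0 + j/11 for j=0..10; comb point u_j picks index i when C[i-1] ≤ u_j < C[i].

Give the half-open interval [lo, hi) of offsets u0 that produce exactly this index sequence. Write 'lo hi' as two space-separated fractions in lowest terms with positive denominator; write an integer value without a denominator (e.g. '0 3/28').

2/55 2/45

C = [1/45, 2/45, 1/15, 11/45, 4/15, 2/5, 3/5, 11/15, 4/5, 38/45, 1]
j=0 picked index 1: u0 ∈ [1/45, 2/45)
j=1 picked index 3: u0 ∈ [-4/165, 76/495)
j=2 picked index 3: u0 ∈ [-19/165, 31/495)
j=3 picked index 5: u0 ∈ [-1/165, 7/55)
j=4 picked index 6: u0 ∈ [2/55, 13/55)
j=5 picked index 6: u0 ∈ [-3/55, 8/55)
j=6 picked index 6: u0 ∈ [-8/55, 3/55)
j=7 picked index 7: u0 ∈ [-2/55, 16/165)
j=8 picked index 8: u0 ∈ [1/165, 4/55)
j=9 picked index 10: u0 ∈ [13/495, 2/11)
j=10 picked index 10: u0 ∈ [-32/495, 1/11)
intersection: [2/55, 2/45)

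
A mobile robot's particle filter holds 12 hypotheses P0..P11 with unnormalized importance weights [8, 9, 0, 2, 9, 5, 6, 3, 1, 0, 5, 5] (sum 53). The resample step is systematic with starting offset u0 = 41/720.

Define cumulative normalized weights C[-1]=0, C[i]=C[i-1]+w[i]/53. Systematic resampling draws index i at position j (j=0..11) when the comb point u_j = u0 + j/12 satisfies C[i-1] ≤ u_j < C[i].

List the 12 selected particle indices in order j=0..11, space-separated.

0 0 1 1 4 4 5 6 6 8 10 11

C = [8/53, 17/53, 17/53, 19/53, 28/53, 33/53, 39/53, 42/53, 43/53, 43/53, 48/53, 1]
j=0: u_0=41/720 ∈ [0, 8/53) → index 0
j=1: u_1=101/720 ∈ [0, 8/53) → index 0
j=2: u_2=161/720 ∈ [8/53, 17/53) → index 1
j=3: u_3=221/720 ∈ [8/53, 17/53) → index 1
j=4: u_4=281/720 ∈ [19/53, 28/53) → index 4
j=5: u_5=341/720 ∈ [19/53, 28/53) → index 4
j=6: u_6=401/720 ∈ [28/53, 33/53) → index 5
j=7: u_7=461/720 ∈ [33/53, 39/53) → index 6
j=8: u_8=521/720 ∈ [33/53, 39/53) → index 6
j=9: u_9=581/720 ∈ [42/53, 43/53) → index 8
j=10: u_10=641/720 ∈ [43/53, 48/53) → index 10
j=11: u_11=701/720 ∈ [48/53, 1) → index 11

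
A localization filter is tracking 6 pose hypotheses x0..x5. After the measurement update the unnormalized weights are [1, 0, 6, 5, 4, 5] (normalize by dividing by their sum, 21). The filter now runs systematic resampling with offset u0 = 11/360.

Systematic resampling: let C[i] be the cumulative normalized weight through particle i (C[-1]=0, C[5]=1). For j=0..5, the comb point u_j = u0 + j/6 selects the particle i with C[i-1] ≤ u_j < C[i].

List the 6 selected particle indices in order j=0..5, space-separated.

0 2 3 3 4 5

C = [1/21, 1/21, 1/3, 4/7, 16/21, 1]
j=0: u_0=11/360 ∈ [0, 1/21) → index 0
j=1: u_1=71/360 ∈ [1/21, 1/3) → index 2
j=2: u_2=131/360 ∈ [1/3, 4/7) → index 3
j=3: u_3=191/360 ∈ [1/3, 4/7) → index 3
j=4: u_4=251/360 ∈ [4/7, 16/21) → index 4
j=5: u_5=311/360 ∈ [16/21, 1) → index 5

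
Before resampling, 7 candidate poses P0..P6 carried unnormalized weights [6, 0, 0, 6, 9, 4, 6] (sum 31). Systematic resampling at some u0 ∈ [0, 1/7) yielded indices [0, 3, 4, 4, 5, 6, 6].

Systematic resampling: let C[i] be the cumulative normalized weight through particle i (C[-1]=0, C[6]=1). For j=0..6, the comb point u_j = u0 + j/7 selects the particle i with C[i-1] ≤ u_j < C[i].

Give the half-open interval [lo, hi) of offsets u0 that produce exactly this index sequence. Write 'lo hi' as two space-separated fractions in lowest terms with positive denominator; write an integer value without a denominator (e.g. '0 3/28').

23/217 1/7

C = [6/31, 6/31, 6/31, 12/31, 21/31, 25/31, 1]
j=0 picked index 0: u0 ∈ [0, 6/31)
j=1 picked index 3: u0 ∈ [11/217, 53/217)
j=2 picked index 4: u0 ∈ [22/217, 85/217)
j=3 picked index 4: u0 ∈ [-9/217, 54/217)
j=4 picked index 5: u0 ∈ [23/217, 51/217)
j=5 picked index 6: u0 ∈ [20/217, 2/7)
j=6 picked index 6: u0 ∈ [-11/217, 1/7)
intersection: [23/217, 1/7)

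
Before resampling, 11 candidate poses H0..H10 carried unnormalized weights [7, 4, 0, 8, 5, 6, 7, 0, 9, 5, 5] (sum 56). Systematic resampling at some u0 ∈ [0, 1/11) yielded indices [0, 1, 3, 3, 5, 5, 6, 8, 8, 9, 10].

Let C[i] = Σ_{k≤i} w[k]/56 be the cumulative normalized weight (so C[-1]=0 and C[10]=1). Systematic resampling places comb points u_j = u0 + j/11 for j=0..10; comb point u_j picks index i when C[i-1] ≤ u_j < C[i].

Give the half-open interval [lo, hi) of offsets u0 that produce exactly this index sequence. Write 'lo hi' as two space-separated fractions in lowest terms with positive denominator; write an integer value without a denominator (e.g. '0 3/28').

C = [1/8, 11/56, 11/56, 19/56, 3/7, 15/28, 37/56, 37/56, 23/28, 51/56, 1]
j=0 picked index 0: u0 ∈ [0, 1/8)
j=1 picked index 1: u0 ∈ [3/88, 65/616)
j=2 picked index 3: u0 ∈ [9/616, 97/616)
j=3 picked index 3: u0 ∈ [-47/616, 41/616)
j=4 picked index 5: u0 ∈ [5/77, 53/308)
j=5 picked index 5: u0 ∈ [-2/77, 25/308)
j=6 picked index 6: u0 ∈ [-3/308, 71/616)
j=7 picked index 8: u0 ∈ [15/616, 57/308)
j=8 picked index 8: u0 ∈ [-41/616, 29/308)
j=9 picked index 9: u0 ∈ [1/308, 57/616)
j=10 picked index 10: u0 ∈ [1/616, 1/11)
intersection: [5/77, 41/616)

5/77 41/616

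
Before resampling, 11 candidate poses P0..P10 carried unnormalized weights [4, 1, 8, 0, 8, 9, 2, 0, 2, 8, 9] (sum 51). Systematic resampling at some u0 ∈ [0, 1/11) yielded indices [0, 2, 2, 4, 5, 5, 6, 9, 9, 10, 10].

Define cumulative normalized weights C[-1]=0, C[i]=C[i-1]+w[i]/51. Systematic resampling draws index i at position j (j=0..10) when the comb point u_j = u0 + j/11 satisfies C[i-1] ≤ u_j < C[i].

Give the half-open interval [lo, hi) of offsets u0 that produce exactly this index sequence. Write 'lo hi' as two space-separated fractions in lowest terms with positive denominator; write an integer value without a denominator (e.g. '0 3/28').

9/187 41/561

C = [4/51, 5/51, 13/51, 13/51, 7/17, 10/17, 32/51, 32/51, 2/3, 14/17, 1]
j=0 picked index 0: u0 ∈ [0, 4/51)
j=1 picked index 2: u0 ∈ [4/561, 92/561)
j=2 picked index 2: u0 ∈ [-47/561, 41/561)
j=3 picked index 4: u0 ∈ [-10/561, 26/187)
j=4 picked index 5: u0 ∈ [9/187, 42/187)
j=5 picked index 5: u0 ∈ [-8/187, 25/187)
j=6 picked index 6: u0 ∈ [8/187, 46/561)
j=7 picked index 9: u0 ∈ [1/33, 35/187)
j=8 picked index 9: u0 ∈ [-2/33, 18/187)
j=9 picked index 10: u0 ∈ [1/187, 2/11)
j=10 picked index 10: u0 ∈ [-16/187, 1/11)
intersection: [9/187, 41/561)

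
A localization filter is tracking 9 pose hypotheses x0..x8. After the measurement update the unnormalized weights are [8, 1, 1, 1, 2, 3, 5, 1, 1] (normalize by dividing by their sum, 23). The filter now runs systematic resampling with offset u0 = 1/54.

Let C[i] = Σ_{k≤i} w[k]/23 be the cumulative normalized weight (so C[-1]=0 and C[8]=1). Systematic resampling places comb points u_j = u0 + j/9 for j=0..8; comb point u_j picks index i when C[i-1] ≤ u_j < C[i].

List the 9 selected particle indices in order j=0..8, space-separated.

0 0 0 1 3 5 5 6 6

C = [8/23, 9/23, 10/23, 11/23, 13/23, 16/23, 21/23, 22/23, 1]
j=0: u_0=1/54 ∈ [0, 8/23) → index 0
j=1: u_1=7/54 ∈ [0, 8/23) → index 0
j=2: u_2=13/54 ∈ [0, 8/23) → index 0
j=3: u_3=19/54 ∈ [8/23, 9/23) → index 1
j=4: u_4=25/54 ∈ [10/23, 11/23) → index 3
j=5: u_5=31/54 ∈ [13/23, 16/23) → index 5
j=6: u_6=37/54 ∈ [13/23, 16/23) → index 5
j=7: u_7=43/54 ∈ [16/23, 21/23) → index 6
j=8: u_8=49/54 ∈ [16/23, 21/23) → index 6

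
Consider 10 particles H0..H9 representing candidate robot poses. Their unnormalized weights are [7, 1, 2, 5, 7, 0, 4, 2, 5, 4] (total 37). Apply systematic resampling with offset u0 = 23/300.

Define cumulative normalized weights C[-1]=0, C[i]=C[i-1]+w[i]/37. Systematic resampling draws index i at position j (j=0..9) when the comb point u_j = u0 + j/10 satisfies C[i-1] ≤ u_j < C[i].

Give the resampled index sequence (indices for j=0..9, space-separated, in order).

0 0 3 3 4 4 6 8 8 9

C = [7/37, 8/37, 10/37, 15/37, 22/37, 22/37, 26/37, 28/37, 33/37, 1]
j=0: u_0=23/300 ∈ [0, 7/37) → index 0
j=1: u_1=53/300 ∈ [0, 7/37) → index 0
j=2: u_2=83/300 ∈ [10/37, 15/37) → index 3
j=3: u_3=113/300 ∈ [10/37, 15/37) → index 3
j=4: u_4=143/300 ∈ [15/37, 22/37) → index 4
j=5: u_5=173/300 ∈ [15/37, 22/37) → index 4
j=6: u_6=203/300 ∈ [22/37, 26/37) → index 6
j=7: u_7=233/300 ∈ [28/37, 33/37) → index 8
j=8: u_8=263/300 ∈ [28/37, 33/37) → index 8
j=9: u_9=293/300 ∈ [33/37, 1) → index 9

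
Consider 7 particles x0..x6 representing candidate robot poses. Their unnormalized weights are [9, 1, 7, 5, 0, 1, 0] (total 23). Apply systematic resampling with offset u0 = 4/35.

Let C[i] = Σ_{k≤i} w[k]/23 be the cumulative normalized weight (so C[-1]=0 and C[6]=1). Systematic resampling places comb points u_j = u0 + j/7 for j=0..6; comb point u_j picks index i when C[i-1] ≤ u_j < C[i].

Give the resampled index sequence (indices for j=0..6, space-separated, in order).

C = [9/23, 10/23, 17/23, 22/23, 22/23, 1, 1]
j=0: u_0=4/35 ∈ [0, 9/23) → index 0
j=1: u_1=9/35 ∈ [0, 9/23) → index 0
j=2: u_2=2/5 ∈ [9/23, 10/23) → index 1
j=3: u_3=19/35 ∈ [10/23, 17/23) → index 2
j=4: u_4=24/35 ∈ [10/23, 17/23) → index 2
j=5: u_5=29/35 ∈ [17/23, 22/23) → index 3
j=6: u_6=34/35 ∈ [22/23, 1) → index 5

0 0 1 2 2 3 5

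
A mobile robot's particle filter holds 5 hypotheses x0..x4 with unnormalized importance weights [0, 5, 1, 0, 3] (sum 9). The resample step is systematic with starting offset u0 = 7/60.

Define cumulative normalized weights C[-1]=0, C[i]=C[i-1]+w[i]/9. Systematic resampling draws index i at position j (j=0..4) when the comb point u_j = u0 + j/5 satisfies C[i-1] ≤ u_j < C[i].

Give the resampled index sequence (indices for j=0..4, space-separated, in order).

1 1 1 4 4

C = [0, 5/9, 2/3, 2/3, 1]
j=0: u_0=7/60 ∈ [0, 5/9) → index 1
j=1: u_1=19/60 ∈ [0, 5/9) → index 1
j=2: u_2=31/60 ∈ [0, 5/9) → index 1
j=3: u_3=43/60 ∈ [2/3, 1) → index 4
j=4: u_4=11/12 ∈ [2/3, 1) → index 4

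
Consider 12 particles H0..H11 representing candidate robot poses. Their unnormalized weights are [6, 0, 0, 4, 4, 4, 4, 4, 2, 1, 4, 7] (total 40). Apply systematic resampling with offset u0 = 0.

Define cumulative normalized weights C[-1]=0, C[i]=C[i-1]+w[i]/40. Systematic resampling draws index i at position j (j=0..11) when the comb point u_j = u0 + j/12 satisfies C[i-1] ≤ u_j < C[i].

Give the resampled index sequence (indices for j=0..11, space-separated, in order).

0 0 3 4 4 5 6 7 8 10 11 11

C = [3/20, 3/20, 3/20, 1/4, 7/20, 9/20, 11/20, 13/20, 7/10, 29/40, 33/40, 1]
j=0: u_0=0 ∈ [0, 3/20) → index 0
j=1: u_1=1/12 ∈ [0, 3/20) → index 0
j=2: u_2=1/6 ∈ [3/20, 1/4) → index 3
j=3: u_3=1/4 ∈ [1/4, 7/20) → index 4
j=4: u_4=1/3 ∈ [1/4, 7/20) → index 4
j=5: u_5=5/12 ∈ [7/20, 9/20) → index 5
j=6: u_6=1/2 ∈ [9/20, 11/20) → index 6
j=7: u_7=7/12 ∈ [11/20, 13/20) → index 7
j=8: u_8=2/3 ∈ [13/20, 7/10) → index 8
j=9: u_9=3/4 ∈ [29/40, 33/40) → index 10
j=10: u_10=5/6 ∈ [33/40, 1) → index 11
j=11: u_11=11/12 ∈ [33/40, 1) → index 11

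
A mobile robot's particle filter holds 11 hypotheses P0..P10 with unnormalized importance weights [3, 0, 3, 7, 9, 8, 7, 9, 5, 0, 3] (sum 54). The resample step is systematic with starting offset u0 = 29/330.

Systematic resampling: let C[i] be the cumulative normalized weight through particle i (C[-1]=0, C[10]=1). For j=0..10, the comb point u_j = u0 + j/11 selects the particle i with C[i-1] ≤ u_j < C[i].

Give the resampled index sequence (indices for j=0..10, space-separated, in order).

C = [1/18, 1/18, 1/9, 13/54, 11/27, 5/9, 37/54, 23/27, 17/18, 17/18, 1]
j=0: u_0=29/330 ∈ [1/18, 1/9) → index 2
j=1: u_1=59/330 ∈ [1/9, 13/54) → index 3
j=2: u_2=89/330 ∈ [13/54, 11/27) → index 4
j=3: u_3=119/330 ∈ [13/54, 11/27) → index 4
j=4: u_4=149/330 ∈ [11/27, 5/9) → index 5
j=5: u_5=179/330 ∈ [11/27, 5/9) → index 5
j=6: u_6=19/30 ∈ [5/9, 37/54) → index 6
j=7: u_7=239/330 ∈ [37/54, 23/27) → index 7
j=8: u_8=269/330 ∈ [37/54, 23/27) → index 7
j=9: u_9=299/330 ∈ [23/27, 17/18) → index 8
j=10: u_10=329/330 ∈ [17/18, 1) → index 10

2 3 4 4 5 5 6 7 7 8 10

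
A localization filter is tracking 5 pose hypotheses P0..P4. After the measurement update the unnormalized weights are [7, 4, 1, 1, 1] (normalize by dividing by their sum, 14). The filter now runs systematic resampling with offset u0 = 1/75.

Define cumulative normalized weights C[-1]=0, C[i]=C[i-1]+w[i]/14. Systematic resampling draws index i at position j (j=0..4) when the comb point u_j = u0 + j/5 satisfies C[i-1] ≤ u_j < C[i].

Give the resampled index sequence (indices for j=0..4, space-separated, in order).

C = [1/2, 11/14, 6/7, 13/14, 1]
j=0: u_0=1/75 ∈ [0, 1/2) → index 0
j=1: u_1=16/75 ∈ [0, 1/2) → index 0
j=2: u_2=31/75 ∈ [0, 1/2) → index 0
j=3: u_3=46/75 ∈ [1/2, 11/14) → index 1
j=4: u_4=61/75 ∈ [11/14, 6/7) → index 2

0 0 0 1 2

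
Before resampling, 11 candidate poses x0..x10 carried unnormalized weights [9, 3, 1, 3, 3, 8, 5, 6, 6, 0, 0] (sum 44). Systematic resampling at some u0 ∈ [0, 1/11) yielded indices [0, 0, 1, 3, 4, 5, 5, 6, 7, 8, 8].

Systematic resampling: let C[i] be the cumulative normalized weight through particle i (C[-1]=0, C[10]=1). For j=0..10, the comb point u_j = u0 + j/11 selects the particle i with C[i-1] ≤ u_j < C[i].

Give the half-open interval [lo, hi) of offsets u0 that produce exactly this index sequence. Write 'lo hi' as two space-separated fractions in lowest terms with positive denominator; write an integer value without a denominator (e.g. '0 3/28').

1/22 3/44

C = [9/44, 3/11, 13/44, 4/11, 19/44, 27/44, 8/11, 19/22, 1, 1, 1]
j=0 picked index 0: u0 ∈ [0, 9/44)
j=1 picked index 0: u0 ∈ [-1/11, 5/44)
j=2 picked index 1: u0 ∈ [1/44, 1/11)
j=3 picked index 3: u0 ∈ [1/44, 1/11)
j=4 picked index 4: u0 ∈ [0, 3/44)
j=5 picked index 5: u0 ∈ [-1/44, 7/44)
j=6 picked index 5: u0 ∈ [-5/44, 3/44)
j=7 picked index 6: u0 ∈ [-1/44, 1/11)
j=8 picked index 7: u0 ∈ [0, 3/22)
j=9 picked index 8: u0 ∈ [1/22, 2/11)
j=10 picked index 8: u0 ∈ [-1/22, 1/11)
intersection: [1/22, 3/44)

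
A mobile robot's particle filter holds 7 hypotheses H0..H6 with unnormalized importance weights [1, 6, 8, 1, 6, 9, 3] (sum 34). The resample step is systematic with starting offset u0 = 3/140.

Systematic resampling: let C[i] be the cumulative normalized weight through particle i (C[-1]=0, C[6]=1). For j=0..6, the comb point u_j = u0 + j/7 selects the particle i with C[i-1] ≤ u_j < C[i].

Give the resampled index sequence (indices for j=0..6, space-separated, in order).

0 1 2 3 4 5 5

C = [1/34, 7/34, 15/34, 8/17, 11/17, 31/34, 1]
j=0: u_0=3/140 ∈ [0, 1/34) → index 0
j=1: u_1=23/140 ∈ [1/34, 7/34) → index 1
j=2: u_2=43/140 ∈ [7/34, 15/34) → index 2
j=3: u_3=9/20 ∈ [15/34, 8/17) → index 3
j=4: u_4=83/140 ∈ [8/17, 11/17) → index 4
j=5: u_5=103/140 ∈ [11/17, 31/34) → index 5
j=6: u_6=123/140 ∈ [11/17, 31/34) → index 5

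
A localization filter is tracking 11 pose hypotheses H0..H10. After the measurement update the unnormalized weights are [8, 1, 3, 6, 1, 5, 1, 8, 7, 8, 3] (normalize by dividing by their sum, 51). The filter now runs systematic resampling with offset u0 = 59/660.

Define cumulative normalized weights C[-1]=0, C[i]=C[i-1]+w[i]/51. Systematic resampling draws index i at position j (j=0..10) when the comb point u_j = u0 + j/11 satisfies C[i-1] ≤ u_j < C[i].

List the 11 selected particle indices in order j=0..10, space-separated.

C = [8/51, 3/17, 4/17, 6/17, 19/51, 8/17, 25/51, 11/17, 40/51, 16/17, 1]
j=0: u_0=59/660 ∈ [0, 8/51) → index 0
j=1: u_1=119/660 ∈ [3/17, 4/17) → index 2
j=2: u_2=179/660 ∈ [4/17, 6/17) → index 3
j=3: u_3=239/660 ∈ [6/17, 19/51) → index 4
j=4: u_4=299/660 ∈ [19/51, 8/17) → index 5
j=5: u_5=359/660 ∈ [25/51, 11/17) → index 7
j=6: u_6=419/660 ∈ [25/51, 11/17) → index 7
j=7: u_7=479/660 ∈ [11/17, 40/51) → index 8
j=8: u_8=49/60 ∈ [40/51, 16/17) → index 9
j=9: u_9=599/660 ∈ [40/51, 16/17) → index 9
j=10: u_10=659/660 ∈ [16/17, 1) → index 10

0 2 3 4 5 7 7 8 9 9 10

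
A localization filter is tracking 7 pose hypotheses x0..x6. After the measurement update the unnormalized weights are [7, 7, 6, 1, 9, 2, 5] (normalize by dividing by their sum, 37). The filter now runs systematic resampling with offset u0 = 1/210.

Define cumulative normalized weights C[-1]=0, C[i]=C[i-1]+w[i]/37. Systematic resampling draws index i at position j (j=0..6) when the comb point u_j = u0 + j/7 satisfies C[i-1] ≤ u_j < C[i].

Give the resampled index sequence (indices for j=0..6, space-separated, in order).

0 0 1 2 4 4 5

C = [7/37, 14/37, 20/37, 21/37, 30/37, 32/37, 1]
j=0: u_0=1/210 ∈ [0, 7/37) → index 0
j=1: u_1=31/210 ∈ [0, 7/37) → index 0
j=2: u_2=61/210 ∈ [7/37, 14/37) → index 1
j=3: u_3=13/30 ∈ [14/37, 20/37) → index 2
j=4: u_4=121/210 ∈ [21/37, 30/37) → index 4
j=5: u_5=151/210 ∈ [21/37, 30/37) → index 4
j=6: u_6=181/210 ∈ [30/37, 32/37) → index 5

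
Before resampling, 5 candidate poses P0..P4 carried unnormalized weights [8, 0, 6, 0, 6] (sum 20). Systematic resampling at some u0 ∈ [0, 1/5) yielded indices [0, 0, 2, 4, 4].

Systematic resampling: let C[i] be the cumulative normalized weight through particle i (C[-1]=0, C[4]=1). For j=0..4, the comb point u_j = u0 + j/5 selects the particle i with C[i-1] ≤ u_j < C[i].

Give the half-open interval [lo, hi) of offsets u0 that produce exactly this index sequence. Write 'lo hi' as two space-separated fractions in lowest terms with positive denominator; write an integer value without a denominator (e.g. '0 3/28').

C = [2/5, 2/5, 7/10, 7/10, 1]
j=0 picked index 0: u0 ∈ [0, 2/5)
j=1 picked index 0: u0 ∈ [-1/5, 1/5)
j=2 picked index 2: u0 ∈ [0, 3/10)
j=3 picked index 4: u0 ∈ [1/10, 2/5)
j=4 picked index 4: u0 ∈ [-1/10, 1/5)
intersection: [1/10, 1/5)

1/10 1/5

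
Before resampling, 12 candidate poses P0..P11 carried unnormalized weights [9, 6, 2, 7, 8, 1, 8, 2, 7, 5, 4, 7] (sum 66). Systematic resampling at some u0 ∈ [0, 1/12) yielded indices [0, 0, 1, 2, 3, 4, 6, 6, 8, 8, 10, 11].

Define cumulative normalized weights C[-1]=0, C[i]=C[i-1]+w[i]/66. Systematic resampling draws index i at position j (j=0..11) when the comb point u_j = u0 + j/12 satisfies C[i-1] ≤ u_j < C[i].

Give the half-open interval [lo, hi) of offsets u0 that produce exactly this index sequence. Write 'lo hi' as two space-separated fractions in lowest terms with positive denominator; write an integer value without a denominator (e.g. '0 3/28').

C = [3/22, 5/22, 17/66, 4/11, 16/33, 1/2, 41/66, 43/66, 25/33, 5/6, 59/66, 1]
j=0 picked index 0: u0 ∈ [0, 3/22)
j=1 picked index 0: u0 ∈ [-1/12, 7/132)
j=2 picked index 1: u0 ∈ [-1/33, 2/33)
j=3 picked index 2: u0 ∈ [-1/44, 1/132)
j=4 picked index 3: u0 ∈ [-5/66, 1/33)
j=5 picked index 4: u0 ∈ [-7/132, 3/44)
j=6 picked index 6: u0 ∈ [0, 4/33)
j=7 picked index 6: u0 ∈ [-1/12, 5/132)
j=8 picked index 8: u0 ∈ [-1/66, 1/11)
j=9 picked index 8: u0 ∈ [-13/132, 1/132)
j=10 picked index 10: u0 ∈ [0, 2/33)
j=11 picked index 11: u0 ∈ [-1/44, 1/12)
intersection: [0, 1/132)

0 1/132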